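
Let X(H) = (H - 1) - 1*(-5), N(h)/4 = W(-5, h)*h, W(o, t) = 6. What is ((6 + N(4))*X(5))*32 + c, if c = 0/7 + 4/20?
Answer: 146881/5 ≈ 29376.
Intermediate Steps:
c = 1/5 (c = 0*(1/7) + 4*(1/20) = 0 + 1/5 = 1/5 ≈ 0.20000)
N(h) = 24*h (N(h) = 4*(6*h) = 24*h)
X(H) = 4 + H (X(H) = (-1 + H) + 5 = 4 + H)
((6 + N(4))*X(5))*32 + c = ((6 + 24*4)*(4 + 5))*32 + 1/5 = ((6 + 96)*9)*32 + 1/5 = (102*9)*32 + 1/5 = 918*32 + 1/5 = 29376 + 1/5 = 146881/5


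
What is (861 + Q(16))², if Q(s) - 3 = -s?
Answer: 719104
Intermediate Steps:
Q(s) = 3 - s
(861 + Q(16))² = (861 + (3 - 1*16))² = (861 + (3 - 16))² = (861 - 13)² = 848² = 719104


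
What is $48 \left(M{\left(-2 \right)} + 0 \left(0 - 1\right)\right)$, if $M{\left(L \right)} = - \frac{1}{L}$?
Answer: $24$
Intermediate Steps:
$48 \left(M{\left(-2 \right)} + 0 \left(0 - 1\right)\right) = 48 \left(- \frac{1}{-2} + 0 \left(0 - 1\right)\right) = 48 \left(\left(-1\right) \left(- \frac{1}{2}\right) + 0 \left(-1\right)\right) = 48 \left(\frac{1}{2} + 0\right) = 48 \cdot \frac{1}{2} = 24$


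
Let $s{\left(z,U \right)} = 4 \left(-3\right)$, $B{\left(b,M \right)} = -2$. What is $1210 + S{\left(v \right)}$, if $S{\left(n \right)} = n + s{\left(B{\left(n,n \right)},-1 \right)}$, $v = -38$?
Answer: $1160$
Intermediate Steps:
$s{\left(z,U \right)} = -12$
$S{\left(n \right)} = -12 + n$ ($S{\left(n \right)} = n - 12 = -12 + n$)
$1210 + S{\left(v \right)} = 1210 - 50 = 1160$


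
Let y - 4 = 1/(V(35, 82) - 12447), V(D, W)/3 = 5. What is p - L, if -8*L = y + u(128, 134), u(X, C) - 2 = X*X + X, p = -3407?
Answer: -133494817/99456 ≈ -1342.3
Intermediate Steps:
V(D, W) = 15 (V(D, W) = 3*5 = 15)
u(X, C) = 2 + X + X² (u(X, C) = 2 + (X*X + X) = 2 + (X² + X) = 2 + (X + X²) = 2 + X + X²)
y = 49727/12432 (y = 4 + 1/(15 - 12447) = 4 + 1/(-12432) = 4 - 1/12432 = 49727/12432 ≈ 3.9999)
L = -205351775/99456 (L = -(49727/12432 + (2 + 128 + 128²))/8 = -(49727/12432 + (2 + 128 + 16384))/8 = -(49727/12432 + 16514)/8 = -⅛*205351775/12432 = -205351775/99456 ≈ -2064.8)
p - L = -3407 - 1*(-205351775/99456) = -3407 + 205351775/99456 = -133494817/99456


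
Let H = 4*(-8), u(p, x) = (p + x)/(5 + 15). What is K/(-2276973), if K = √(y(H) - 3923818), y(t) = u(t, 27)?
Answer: -11*I*√129713/4553946 ≈ -0.00086995*I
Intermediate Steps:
u(p, x) = p/20 + x/20 (u(p, x) = (p + x)/20 = (p + x)*(1/20) = p/20 + x/20)
H = -32
y(t) = 27/20 + t/20 (y(t) = t/20 + (1/20)*27 = t/20 + 27/20 = 27/20 + t/20)
K = 11*I*√129713/2 (K = √((27/20 + (1/20)*(-32)) - 3923818) = √((27/20 - 8/5) - 3923818) = √(-¼ - 3923818) = √(-15695273/4) = 11*I*√129713/2 ≈ 1980.9*I)
K/(-2276973) = (11*I*√129713/2)/(-2276973) = (11*I*√129713/2)*(-1/2276973) = -11*I*√129713/4553946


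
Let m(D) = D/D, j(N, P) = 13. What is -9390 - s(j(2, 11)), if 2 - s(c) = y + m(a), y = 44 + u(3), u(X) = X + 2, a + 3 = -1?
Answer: -9342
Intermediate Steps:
a = -4 (a = -3 - 1 = -4)
u(X) = 2 + X
m(D) = 1
y = 49 (y = 44 + (2 + 3) = 44 + 5 = 49)
s(c) = -48 (s(c) = 2 - (49 + 1) = 2 - 1*50 = 2 - 50 = -48)
-9390 - s(j(2, 11)) = -9390 - 1*(-48) = -9390 + 48 = -9342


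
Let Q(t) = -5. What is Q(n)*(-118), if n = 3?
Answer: 590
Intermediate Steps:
Q(n)*(-118) = -5*(-118) = 590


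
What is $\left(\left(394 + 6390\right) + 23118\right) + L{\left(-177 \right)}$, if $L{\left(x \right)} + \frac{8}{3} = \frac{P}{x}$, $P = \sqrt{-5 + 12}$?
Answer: $\frac{89698}{3} - \frac{\sqrt{7}}{177} \approx 29899.0$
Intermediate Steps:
$P = \sqrt{7} \approx 2.6458$
$L{\left(x \right)} = - \frac{8}{3} + \frac{\sqrt{7}}{x}$
$\left(\left(394 + 6390\right) + 23118\right) + L{\left(-177 \right)} = \left(\left(394 + 6390\right) + 23118\right) - \left(\frac{8}{3} - \frac{\sqrt{7}}{-177}\right) = \left(6784 + 23118\right) - \left(\frac{8}{3} - \sqrt{7} \left(- \frac{1}{177}\right)\right) = 29902 - \left(\frac{8}{3} + \frac{\sqrt{7}}{177}\right) = \frac{89698}{3} - \frac{\sqrt{7}}{177}$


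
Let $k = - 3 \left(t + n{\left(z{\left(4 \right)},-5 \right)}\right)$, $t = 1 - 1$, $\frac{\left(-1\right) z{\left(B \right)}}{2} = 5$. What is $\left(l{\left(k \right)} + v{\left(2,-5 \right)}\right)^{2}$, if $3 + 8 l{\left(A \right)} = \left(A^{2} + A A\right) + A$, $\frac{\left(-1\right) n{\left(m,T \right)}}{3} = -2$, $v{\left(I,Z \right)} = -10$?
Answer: $\frac{299209}{64} \approx 4675.1$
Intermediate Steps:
$z{\left(B \right)} = -10$ ($z{\left(B \right)} = \left(-2\right) 5 = -10$)
$t = 0$
$n{\left(m,T \right)} = 6$ ($n{\left(m,T \right)} = \left(-3\right) \left(-2\right) = 6$)
$k = -18$ ($k = - 3 \left(0 + 6\right) = \left(-3\right) 6 = -18$)
$l{\left(A \right)} = - \frac{3}{8} + \frac{A^{2}}{4} + \frac{A}{8}$ ($l{\left(A \right)} = - \frac{3}{8} + \frac{\left(A^{2} + A A\right) + A}{8} = - \frac{3}{8} + \frac{\left(A^{2} + A^{2}\right) + A}{8} = - \frac{3}{8} + \frac{2 A^{2} + A}{8} = - \frac{3}{8} + \frac{A + 2 A^{2}}{8} = - \frac{3}{8} + \left(\frac{A^{2}}{4} + \frac{A}{8}\right) = - \frac{3}{8} + \frac{A^{2}}{4} + \frac{A}{8}$)
$\left(l{\left(k \right)} + v{\left(2,-5 \right)}\right)^{2} = \left(\left(- \frac{3}{8} + \frac{\left(-18\right)^{2}}{4} + \frac{1}{8} \left(-18\right)\right) - 10\right)^{2} = \left(\left(- \frac{3}{8} + \frac{1}{4} \cdot 324 - \frac{9}{4}\right) - 10\right)^{2} = \left(\left(- \frac{3}{8} + 81 - \frac{9}{4}\right) - 10\right)^{2} = \left(\frac{627}{8} - 10\right)^{2} = \left(\frac{547}{8}\right)^{2} = \frac{299209}{64}$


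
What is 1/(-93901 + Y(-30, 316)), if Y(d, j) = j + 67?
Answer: -1/93518 ≈ -1.0693e-5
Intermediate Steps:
Y(d, j) = 67 + j
1/(-93901 + Y(-30, 316)) = 1/(-93901 + (67 + 316)) = 1/(-93901 + 383) = 1/(-93518) = -1/93518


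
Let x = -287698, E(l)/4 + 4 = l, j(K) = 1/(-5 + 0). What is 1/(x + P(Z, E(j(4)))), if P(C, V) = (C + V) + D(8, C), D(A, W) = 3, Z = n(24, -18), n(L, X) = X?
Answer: -5/1438649 ≈ -3.4755e-6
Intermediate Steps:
j(K) = -⅕ (j(K) = 1/(-5) = -⅕)
E(l) = -16 + 4*l
Z = -18
P(C, V) = 3 + C + V (P(C, V) = (C + V) + 3 = 3 + C + V)
1/(x + P(Z, E(j(4)))) = 1/(-287698 + (3 - 18 + (-16 + 4*(-⅕)))) = 1/(-287698 + (3 - 18 + (-16 - ⅘))) = 1/(-287698 + (3 - 18 - 84/5)) = 1/(-287698 - 159/5) = 1/(-1438649/5) = -5/1438649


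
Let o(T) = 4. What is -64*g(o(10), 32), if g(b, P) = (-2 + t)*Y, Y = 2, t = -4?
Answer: 768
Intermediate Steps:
g(b, P) = -12 (g(b, P) = (-2 - 4)*2 = -6*2 = -12)
-64*g(o(10), 32) = -64*(-12) = 768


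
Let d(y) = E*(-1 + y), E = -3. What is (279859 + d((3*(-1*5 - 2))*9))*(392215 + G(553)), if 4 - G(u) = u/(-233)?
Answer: 25627727671820/233 ≈ 1.0999e+11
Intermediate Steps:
G(u) = 4 + u/233 (G(u) = 4 - u/(-233) = 4 - u*(-1)/233 = 4 - (-1)*u/233 = 4 + u/233)
d(y) = 3 - 3*y (d(y) = -3*(-1 + y) = 3 - 3*y)
(279859 + d((3*(-1*5 - 2))*9))*(392215 + G(553)) = (279859 + (3 - 3*3*(-1*5 - 2)*9))*(392215 + (4 + (1/233)*553)) = (279859 + (3 - 3*3*(-5 - 2)*9))*(392215 + (4 + 553/233)) = (279859 + (3 - 3*3*(-7)*9))*(392215 + 1485/233) = (279859 + (3 - (-63)*9))*(91387580/233) = (279859 + (3 - 3*(-189)))*(91387580/233) = (279859 + (3 + 567))*(91387580/233) = (279859 + 570)*(91387580/233) = 280429*(91387580/233) = 25627727671820/233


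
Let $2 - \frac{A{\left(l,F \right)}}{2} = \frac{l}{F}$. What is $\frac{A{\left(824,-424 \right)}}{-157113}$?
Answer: $- \frac{38}{756999} \approx -5.0198 \cdot 10^{-5}$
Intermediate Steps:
$A{\left(l,F \right)} = 4 - \frac{2 l}{F}$ ($A{\left(l,F \right)} = 4 - 2 \frac{l}{F} = 4 - \frac{2 l}{F}$)
$\frac{A{\left(824,-424 \right)}}{-157113} = \frac{4 - \frac{1648}{-424}}{-157113} = \left(4 - 1648 \left(- \frac{1}{424}\right)\right) \left(- \frac{1}{157113}\right) = \left(4 + \frac{206}{53}\right) \left(- \frac{1}{157113}\right) = \frac{418}{53} \left(- \frac{1}{157113}\right) = - \frac{38}{756999}$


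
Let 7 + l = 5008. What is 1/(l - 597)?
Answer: 1/4404 ≈ 0.00022707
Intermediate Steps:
l = 5001 (l = -7 + 5008 = 5001)
1/(l - 597) = 1/(5001 - 597) = 1/4404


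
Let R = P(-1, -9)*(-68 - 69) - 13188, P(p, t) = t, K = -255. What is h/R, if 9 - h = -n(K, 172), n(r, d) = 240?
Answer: -83/3985 ≈ -0.020828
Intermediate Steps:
h = 249 (h = 9 - (-1)*240 = 9 - 1*(-240) = 9 + 240 = 249)
R = -11955 (R = -9*(-68 - 69) - 13188 = -9*(-137) - 13188 = 1233 - 13188 = -11955)
h/R = 249/(-11955) = 249*(-1/11955) = -83/3985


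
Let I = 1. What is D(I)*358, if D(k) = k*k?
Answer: 358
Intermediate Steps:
D(k) = k²
D(I)*358 = 1²*358 = 1*358 = 358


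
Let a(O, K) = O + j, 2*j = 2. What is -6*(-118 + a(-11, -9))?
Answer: 768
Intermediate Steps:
j = 1 (j = (½)*2 = 1)
a(O, K) = 1 + O (a(O, K) = O + 1 = 1 + O)
-6*(-118 + a(-11, -9)) = -6*(-118 + (1 - 11)) = -6*(-118 - 10) = -6*(-128) = 768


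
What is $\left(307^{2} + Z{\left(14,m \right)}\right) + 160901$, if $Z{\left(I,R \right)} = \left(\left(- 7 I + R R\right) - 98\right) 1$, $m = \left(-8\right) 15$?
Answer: $269354$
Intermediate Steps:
$m = -120$
$Z{\left(I,R \right)} = -98 + R^{2} - 7 I$ ($Z{\left(I,R \right)} = \left(\left(- 7 I + R^{2}\right) - 98\right) 1 = \left(\left(R^{2} - 7 I\right) - 98\right) 1 = \left(-98 + R^{2} - 7 I\right) 1 = -98 + R^{2} - 7 I$)
$\left(307^{2} + Z{\left(14,m \right)}\right) + 160901 = \left(307^{2} - \left(196 - 14400\right)\right) + 160901 = \left(94249 - -14204\right) + 160901 = \left(94249 + 14204\right) + 160901 = 108453 + 160901 = 269354$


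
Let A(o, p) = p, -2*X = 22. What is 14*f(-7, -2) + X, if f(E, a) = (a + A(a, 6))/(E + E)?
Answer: -15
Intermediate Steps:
X = -11 (X = -½*22 = -11)
f(E, a) = (6 + a)/(2*E) (f(E, a) = (a + 6)/(E + E) = (6 + a)/((2*E)) = (6 + a)*(1/(2*E)) = (6 + a)/(2*E))
14*f(-7, -2) + X = 14*((½)*(6 - 2)/(-7)) - 11 = 14*((½)*(-⅐)*4) - 11 = 14*(-2/7) - 11 = -4 - 11 = -15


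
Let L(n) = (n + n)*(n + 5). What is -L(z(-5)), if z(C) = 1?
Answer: -12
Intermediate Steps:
L(n) = 2*n*(5 + n) (L(n) = (2*n)*(5 + n) = 2*n*(5 + n))
-L(z(-5)) = -2*(5 + 1) = -2*6 = -1*12 = -12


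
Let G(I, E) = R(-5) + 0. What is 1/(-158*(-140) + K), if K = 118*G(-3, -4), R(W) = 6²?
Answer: 1/26368 ≈ 3.7925e-5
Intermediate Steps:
R(W) = 36
G(I, E) = 36 (G(I, E) = 36 + 0 = 36)
K = 4248 (K = 118*36 = 4248)
1/(-158*(-140) + K) = 1/(-158*(-140) + 4248) = 1/(22120 + 4248) = 1/26368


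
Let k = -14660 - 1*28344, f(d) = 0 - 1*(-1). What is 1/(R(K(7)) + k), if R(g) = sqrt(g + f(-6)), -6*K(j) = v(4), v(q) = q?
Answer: -129012/5548032047 - sqrt(3)/5548032047 ≈ -2.3254e-5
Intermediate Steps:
K(j) = -2/3 (K(j) = -1/6*4 = -2/3)
f(d) = 1 (f(d) = 0 + 1 = 1)
R(g) = sqrt(1 + g) (R(g) = sqrt(g + 1) = sqrt(1 + g))
k = -43004 (k = -14660 - 28344 = -43004)
1/(R(K(7)) + k) = 1/(sqrt(1 - 2/3) - 43004) = 1/(sqrt(1/3) - 43004) = 1/(sqrt(3)/3 - 43004) = 1/(-43004 + sqrt(3)/3)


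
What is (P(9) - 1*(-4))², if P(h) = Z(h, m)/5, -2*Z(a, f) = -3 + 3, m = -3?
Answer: 16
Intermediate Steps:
Z(a, f) = 0 (Z(a, f) = -(-3 + 3)/2 = -½*0 = 0)
P(h) = 0 (P(h) = 0/5 = 0*(⅕) = 0)
(P(9) - 1*(-4))² = (0 - 1*(-4))² = (0 + 4)² = 4² = 16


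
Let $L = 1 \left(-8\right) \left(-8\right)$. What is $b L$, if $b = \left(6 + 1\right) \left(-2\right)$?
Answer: $-896$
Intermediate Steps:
$b = -14$ ($b = 7 \left(-2\right) = -14$)
$L = 64$ ($L = \left(-8\right) \left(-8\right) = 64$)
$b L = \left(-14\right) 64 = -896$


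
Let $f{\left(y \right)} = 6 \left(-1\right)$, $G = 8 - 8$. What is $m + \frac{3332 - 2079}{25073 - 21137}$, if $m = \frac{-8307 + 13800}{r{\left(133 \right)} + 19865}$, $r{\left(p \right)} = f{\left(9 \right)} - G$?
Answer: $\frac{46503775}{78165024} \approx 0.59494$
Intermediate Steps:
$G = 0$ ($G = 8 - 8 = 0$)
$f{\left(y \right)} = -6$
$r{\left(p \right)} = -6$ ($r{\left(p \right)} = -6 - 0 = -6 + 0 = -6$)
$m = \frac{5493}{19859}$ ($m = \frac{-8307 + 13800}{-6 + 19865} = \frac{5493}{19859} \approx 0.2766$)
$m + \frac{3332 - 2079}{25073 - 21137} = \frac{5493}{19859} + \frac{3332 - 2079}{25073 - 21137} = \frac{5493}{19859} + \frac{1253}{3936} = \frac{46503775}{78165024}$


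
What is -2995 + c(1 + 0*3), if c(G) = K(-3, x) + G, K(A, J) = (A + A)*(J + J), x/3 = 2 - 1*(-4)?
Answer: -3210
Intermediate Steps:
x = 18 (x = 3*(2 - 1*(-4)) = 3*(2 + 4) = 3*6 = 18)
K(A, J) = 4*A*J (K(A, J) = (2*A)*(2*J) = 4*A*J)
c(G) = -216 + G (c(G) = 4*(-3)*18 + G = -216 + G)
-2995 + c(1 + 0*3) = -2995 + (-216 + (1 + 0*3)) = -2995 + (-216 + (1 + 0)) = -2995 + (-216 + 1) = -2995 - 215 = -3210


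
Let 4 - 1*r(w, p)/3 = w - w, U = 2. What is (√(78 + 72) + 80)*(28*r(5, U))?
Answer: 26880 + 1680*√6 ≈ 30995.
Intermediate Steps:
r(w, p) = 12 (r(w, p) = 12 - 3*(w - w) = 12 - 3*0 = 12 + 0 = 12)
(√(78 + 72) + 80)*(28*r(5, U)) = (√(78 + 72) + 80)*(28*12) = (√150 + 80)*336 = (5*√6 + 80)*336 = (80 + 5*√6)*336 = 26880 + 1680*√6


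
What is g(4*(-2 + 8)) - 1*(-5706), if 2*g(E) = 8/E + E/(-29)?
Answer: 992801/174 ≈ 5705.8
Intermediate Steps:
g(E) = 4/E - E/58 (g(E) = (8/E + E/(-29))/2 = (8/E + E*(-1/29))/2 = (8/E - E/29)/2 = 4/E - E/58)
g(4*(-2 + 8)) - 1*(-5706) = (4/((4*(-2 + 8))) - 2*(-2 + 8)/29) - 1*(-5706) = (4/((4*6)) - 2*6/29) + 5706 = (4/24 - 1/58*24) + 5706 = (4*(1/24) - 12/29) + 5706 = (⅙ - 12/29) + 5706 = -43/174 + 5706 = 992801/174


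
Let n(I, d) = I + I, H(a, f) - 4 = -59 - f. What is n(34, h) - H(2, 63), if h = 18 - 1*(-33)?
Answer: 186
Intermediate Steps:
H(a, f) = -55 - f (H(a, f) = 4 + (-59 - f) = -55 - f)
h = 51 (h = 18 + 33 = 51)
n(I, d) = 2*I
n(34, h) - H(2, 63) = 2*34 - (-55 - 1*63) = 68 - (-55 - 63) = 68 - 1*(-118) = 68 + 118 = 186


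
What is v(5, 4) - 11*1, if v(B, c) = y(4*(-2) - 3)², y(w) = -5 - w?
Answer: 25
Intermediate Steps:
v(B, c) = 36 (v(B, c) = (-5 - (4*(-2) - 3))² = (-5 - (-8 - 3))² = (-5 - 1*(-11))² = (-5 + 11)² = 6² = 36)
v(5, 4) - 11*1 = 36 - 11*1 = 36 - 11 = 25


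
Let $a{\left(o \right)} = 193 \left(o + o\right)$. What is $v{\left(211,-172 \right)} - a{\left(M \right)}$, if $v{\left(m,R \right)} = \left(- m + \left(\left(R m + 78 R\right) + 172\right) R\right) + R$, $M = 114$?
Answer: $8475805$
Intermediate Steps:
$a{\left(o \right)} = 386 o$ ($a{\left(o \right)} = 193 \cdot 2 o = 386 o$)
$v{\left(m,R \right)} = R - m + R \left(172 + 78 R + R m\right)$ ($v{\left(m,R \right)} = \left(- m + \left(\left(78 R + R m\right) + 172\right) R\right) + R = \left(- m + \left(172 + 78 R + R m\right) R\right) + R = \left(- m + R \left(172 + 78 R + R m\right)\right) + R = R - m + R \left(172 + 78 R + R m\right)$)
$v{\left(211,-172 \right)} - a{\left(M \right)} = \left(\left(-1\right) 211 + 78 \left(-172\right)^{2} + 173 \left(-172\right) + 211 \left(-172\right)^{2}\right) - 386 \cdot 114 = \left(-211 + 78 \cdot 29584 - 29756 + 211 \cdot 29584\right) - 44004 = \left(-211 + 2307552 - 29756 + 6242224\right) - 44004 = 8519809 - 44004 = 8475805$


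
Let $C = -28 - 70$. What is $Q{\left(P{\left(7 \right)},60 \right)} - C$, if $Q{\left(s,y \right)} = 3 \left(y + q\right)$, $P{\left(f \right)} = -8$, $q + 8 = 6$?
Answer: $272$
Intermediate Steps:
$q = -2$ ($q = -8 + 6 = -2$)
$Q{\left(s,y \right)} = -6 + 3 y$ ($Q{\left(s,y \right)} = 3 \left(y - 2\right) = 3 \left(-2 + y\right) = -6 + 3 y$)
$C = -98$ ($C = -28 - 70 = -98$)
$Q{\left(P{\left(7 \right)},60 \right)} - C = \left(-6 + 3 \cdot 60\right) - -98 = \left(-6 + 180\right) + 98 = 174 + 98 = 272$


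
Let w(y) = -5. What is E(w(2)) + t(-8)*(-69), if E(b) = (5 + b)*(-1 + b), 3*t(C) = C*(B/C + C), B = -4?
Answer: -1380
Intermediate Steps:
t(C) = C*(C - 4/C)/3 (t(C) = (C*(-4/C + C))/3 = (C*(C - 4/C))/3 = C*(C - 4/C)/3)
E(b) = (-1 + b)*(5 + b)
E(w(2)) + t(-8)*(-69) = (-5 + (-5)**2 + 4*(-5)) + (-4/3 + (1/3)*(-8)**2)*(-69) = (-5 + 25 - 20) + (-4/3 + (1/3)*64)*(-69) = 0 + (-4/3 + 64/3)*(-69) = 0 + 20*(-69) = 0 - 1380 = -1380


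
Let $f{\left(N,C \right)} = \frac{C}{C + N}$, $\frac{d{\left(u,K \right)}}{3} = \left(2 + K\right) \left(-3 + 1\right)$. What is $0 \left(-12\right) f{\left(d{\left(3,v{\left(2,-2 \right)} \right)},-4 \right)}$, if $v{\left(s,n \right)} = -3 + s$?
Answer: $0$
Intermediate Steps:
$d{\left(u,K \right)} = -12 - 6 K$ ($d{\left(u,K \right)} = 3 \left(2 + K\right) \left(-3 + 1\right) = 3 \left(2 + K\right) \left(-2\right) = 3 \left(-4 - 2 K\right) = -12 - 6 K$)
$f{\left(N,C \right)} = \frac{C}{C + N}$
$0 \left(-12\right) f{\left(d{\left(3,v{\left(2,-2 \right)} \right)},-4 \right)} = 0 \left(-12\right) \left(- \frac{4}{-4 - \left(12 + 6 \left(-3 + 2\right)\right)}\right) = 0 \left(- \frac{4}{-4 - 6}\right) = 0 \left(- \frac{4}{-10}\right) = 0 \left(\left(-4\right) \left(- \frac{1}{10}\right)\right) = 0 \cdot \frac{2}{5} = 0$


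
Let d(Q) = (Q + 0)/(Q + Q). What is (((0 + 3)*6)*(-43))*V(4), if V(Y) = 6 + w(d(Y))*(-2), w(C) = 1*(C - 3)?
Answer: -8514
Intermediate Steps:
d(Q) = 1/2 (d(Q) = Q/((2*Q)) = Q*(1/(2*Q)) = 1/2)
w(C) = -3 + C (w(C) = 1*(-3 + C) = -3 + C)
V(Y) = 11 (V(Y) = 6 + (-3 + 1/2)*(-2) = 6 - 5/2*(-2) = 6 + 5 = 11)
(((0 + 3)*6)*(-43))*V(4) = (((0 + 3)*6)*(-43))*11 = ((3*6)*(-43))*11 = (18*(-43))*11 = -774*11 = -8514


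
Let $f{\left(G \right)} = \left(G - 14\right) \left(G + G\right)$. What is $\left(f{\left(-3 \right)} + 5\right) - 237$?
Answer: $-130$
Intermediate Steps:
$f{\left(G \right)} = 2 G \left(-14 + G\right)$ ($f{\left(G \right)} = \left(-14 + G\right) 2 G = 2 G \left(-14 + G\right)$)
$\left(f{\left(-3 \right)} + 5\right) - 237 = \left(2 \left(-3\right) \left(-14 - 3\right) + 5\right) - 237 = \left(2 \left(-3\right) \left(-17\right) + 5\right) - 237 = \left(102 + 5\right) - 237 = 107 - 237 = -130$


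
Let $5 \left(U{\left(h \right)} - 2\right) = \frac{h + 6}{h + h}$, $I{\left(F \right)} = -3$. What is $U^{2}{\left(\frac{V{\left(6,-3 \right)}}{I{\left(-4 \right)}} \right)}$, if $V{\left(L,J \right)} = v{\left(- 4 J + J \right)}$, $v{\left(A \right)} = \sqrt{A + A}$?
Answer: $\frac{459}{100} - \frac{63 \sqrt{2}}{50} \approx 2.8081$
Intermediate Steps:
$v{\left(A \right)} = \sqrt{2} \sqrt{A}$ ($v{\left(A \right)} = \sqrt{2 A} = \sqrt{2} \sqrt{A}$)
$V{\left(L,J \right)} = \sqrt{6} \sqrt{- J}$ ($V{\left(L,J \right)} = \sqrt{2} \sqrt{- 4 J + J} = \sqrt{2} \sqrt{- 3 J} = \sqrt{2} \sqrt{3} \sqrt{- J} = \sqrt{6} \sqrt{- J}$)
$U{\left(h \right)} = 2 + \frac{6 + h}{10 h}$ ($U{\left(h \right)} = 2 + \frac{\left(h + 6\right) \frac{1}{h + h}}{5} = 2 + \frac{\left(6 + h\right) \frac{1}{2 h}}{5} = 2 + \frac{\frac{1}{2} \frac{1}{h} \left(6 + h\right)}{5} = 2 + \frac{6 + h}{10 h}$)
$U^{2}{\left(\frac{V{\left(6,-3 \right)}}{I{\left(-4 \right)}} \right)} = \left(\frac{3 \left(2 + 7 \frac{\sqrt{6} \sqrt{\left(-1\right) \left(-3\right)}}{-3}\right)}{10 \frac{\sqrt{6} \sqrt{\left(-1\right) \left(-3\right)}}{-3}}\right)^{2} = \left(\frac{3 \left(2 + 7 \sqrt{6} \sqrt{3} \left(- \frac{1}{3}\right)\right)}{10 \sqrt{6} \sqrt{3} \left(- \frac{1}{3}\right)}\right)^{2} = \left(\frac{3 \left(2 + 7 \cdot 3 \sqrt{2} \left(- \frac{1}{3}\right)\right)}{10 \cdot 3 \sqrt{2} \left(- \frac{1}{3}\right)}\right)^{2} = \left(\frac{3 \left(2 + 7 \left(- \sqrt{2}\right)\right)}{10 \left(- \sqrt{2}\right)}\right)^{2} = \left(\frac{3 \left(- \frac{\sqrt{2}}{2}\right) \left(2 - 7 \sqrt{2}\right)}{10}\right)^{2} = \left(- \frac{3 \sqrt{2} \left(2 - 7 \sqrt{2}\right)}{20}\right)^{2} = \frac{9 \left(2 - 7 \sqrt{2}\right)^{2}}{200}$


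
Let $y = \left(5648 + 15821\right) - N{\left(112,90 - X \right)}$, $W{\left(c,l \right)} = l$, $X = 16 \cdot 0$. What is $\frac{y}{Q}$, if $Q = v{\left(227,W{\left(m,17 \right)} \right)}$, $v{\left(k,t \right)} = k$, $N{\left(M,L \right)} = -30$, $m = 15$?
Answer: $\frac{21499}{227} \approx 94.709$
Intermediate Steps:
$X = 0$
$y = 21499$ ($y = \left(5648 + 15821\right) - -30 = 21469 + 30 = 21499$)
$Q = 227$
$\frac{y}{Q} = \frac{21499}{227}$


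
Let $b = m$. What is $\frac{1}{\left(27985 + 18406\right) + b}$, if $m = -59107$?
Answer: $- \frac{1}{12716} \approx -7.8641 \cdot 10^{-5}$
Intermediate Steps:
$b = -59107$
$\frac{1}{\left(27985 + 18406\right) + b} = \frac{1}{\left(27985 + 18406\right) - 59107} = \frac{1}{46391 - 59107} = \frac{1}{-12716} = - \frac{1}{12716}$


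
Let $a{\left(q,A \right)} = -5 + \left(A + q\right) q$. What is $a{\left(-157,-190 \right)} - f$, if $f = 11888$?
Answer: $42586$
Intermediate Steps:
$a{\left(q,A \right)} = -5 + q \left(A + q\right)$
$a{\left(-157,-190 \right)} - f = \left(-5 + \left(-157\right)^{2} - -29830\right) - 11888 = \left(-5 + 24649 + 29830\right) - 11888 = 54474 - 11888 = 42586$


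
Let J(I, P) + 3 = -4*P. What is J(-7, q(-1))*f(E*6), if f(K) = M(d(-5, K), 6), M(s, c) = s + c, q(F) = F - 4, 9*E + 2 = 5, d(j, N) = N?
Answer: 136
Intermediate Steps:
E = ⅓ (E = -2/9 + (⅑)*5 = -2/9 + 5/9 = ⅓ ≈ 0.33333)
q(F) = -4 + F
J(I, P) = -3 - 4*P
M(s, c) = c + s
f(K) = 6 + K
J(-7, q(-1))*f(E*6) = (-3 - 4*(-4 - 1))*(6 + (⅓)*6) = (-3 - 4*(-5))*(6 + 2) = (-3 + 20)*8 = 17*8 = 136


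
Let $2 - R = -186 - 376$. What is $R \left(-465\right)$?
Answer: $-262260$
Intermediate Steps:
$R = 564$ ($R = 2 - \left(-186 - 376\right) = 2 - -562 = 2 + 562 = 564$)
$R \left(-465\right) = 564 \left(-465\right) = -262260$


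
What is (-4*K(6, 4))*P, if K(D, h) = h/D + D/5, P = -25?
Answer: 560/3 ≈ 186.67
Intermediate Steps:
K(D, h) = D/5 + h/D (K(D, h) = h/D + D*(⅕) = h/D + D/5 = D/5 + h/D)
(-4*K(6, 4))*P = -4*((⅕)*6 + 4/6)*(-25) = -4*(6/5 + 4*(⅙))*(-25) = -4*(6/5 + ⅔)*(-25) = -4*28/15*(-25) = -112/15*(-25) = 560/3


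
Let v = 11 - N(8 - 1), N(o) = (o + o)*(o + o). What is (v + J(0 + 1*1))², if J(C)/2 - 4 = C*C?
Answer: 30625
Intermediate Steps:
J(C) = 8 + 2*C² (J(C) = 8 + 2*(C*C) = 8 + 2*C²)
N(o) = 4*o² (N(o) = (2*o)*(2*o) = 4*o²)
v = -185 (v = 11 - 4*(8 - 1)² = 11 - 4*7² = 11 - 4*49 = 11 - 1*196 = 11 - 196 = -185)
(v + J(0 + 1*1))² = (-185 + (8 + 2*(0 + 1*1)²))² = (-185 + (8 + 2*(0 + 1)²))² = (-185 + (8 + 2*1²))² = (-185 + (8 + 2*1))² = (-185 + (8 + 2))² = (-185 + 10)² = (-175)² = 30625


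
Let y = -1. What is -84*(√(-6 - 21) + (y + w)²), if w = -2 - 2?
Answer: -2100 - 252*I*√3 ≈ -2100.0 - 436.48*I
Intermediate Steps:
w = -4
-84*(√(-6 - 21) + (y + w)²) = -84*(√(-6 - 21) + (-1 - 4)²) = -84*(√(-27) + (-5)²) = -84*(3*I*√3 + 25) = -84*(25 + 3*I*√3) = -2100 - 252*I*√3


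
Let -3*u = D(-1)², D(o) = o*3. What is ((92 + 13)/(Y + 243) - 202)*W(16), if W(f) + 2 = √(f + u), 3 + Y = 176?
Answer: 83927/208 - 83927*√13/416 ≈ -323.92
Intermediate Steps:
Y = 173 (Y = -3 + 176 = 173)
D(o) = 3*o
u = -3 (u = -(3*(-1))²/3 = -⅓*(-3)² = -⅓*9 = -3)
W(f) = -2 + √(-3 + f) (W(f) = -2 + √(f - 3) = -2 + √(-3 + f))
((92 + 13)/(Y + 243) - 202)*W(16) = ((92 + 13)/(173 + 243) - 202)*(-2 + √(-3 + 16)) = (105/416 - 202)*(-2 + √13) = -83927*(-2 + √13)/416 = 83927/208 - 83927*√13/416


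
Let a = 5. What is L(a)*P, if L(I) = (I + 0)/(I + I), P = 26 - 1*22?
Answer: 2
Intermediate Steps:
P = 4 (P = 26 - 22 = 4)
L(I) = ½ (L(I) = I/((2*I)) = I*(1/(2*I)) = ½)
L(a)*P = (½)*4 = 2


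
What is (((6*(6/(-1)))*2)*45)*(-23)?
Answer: 74520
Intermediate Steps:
(((6*(6/(-1)))*2)*45)*(-23) = (((6*(6*(-1)))*2)*45)*(-23) = (((6*(-6))*2)*45)*(-23) = (-36*2*45)*(-23) = -72*45*(-23) = -3240*(-23) = 74520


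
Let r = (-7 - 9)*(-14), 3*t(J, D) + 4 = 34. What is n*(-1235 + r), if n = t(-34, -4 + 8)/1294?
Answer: -5055/647 ≈ -7.8130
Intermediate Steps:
t(J, D) = 10 (t(J, D) = -4/3 + (1/3)*34 = -4/3 + 34/3 = 10)
r = 224 (r = -16*(-14) = 224)
n = 5/647 (n = 10/1294 = 10*(1/1294) = 5/647 ≈ 0.0077280)
n*(-1235 + r) = 5*(-1235 + 224)/647 = (5/647)*(-1011) = -5055/647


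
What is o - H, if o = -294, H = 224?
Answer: -518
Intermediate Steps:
o - H = -294 - 1*224 = -294 - 224 = -518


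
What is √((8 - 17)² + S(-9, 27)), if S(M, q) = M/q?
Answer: 11*√6/3 ≈ 8.9815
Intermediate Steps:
√((8 - 17)² + S(-9, 27)) = √((8 - 17)² - 9/27) = √((-9)² - 9*1/27) = √(81 - ⅓) = √(242/3) = 11*√6/3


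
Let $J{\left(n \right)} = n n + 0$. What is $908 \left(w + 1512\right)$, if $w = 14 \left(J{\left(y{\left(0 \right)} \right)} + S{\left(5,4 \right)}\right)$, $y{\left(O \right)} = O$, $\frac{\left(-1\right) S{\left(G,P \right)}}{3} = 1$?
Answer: $1334760$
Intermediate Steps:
$S{\left(G,P \right)} = -3$ ($S{\left(G,P \right)} = \left(-3\right) 1 = -3$)
$J{\left(n \right)} = n^{2}$ ($J{\left(n \right)} = n^{2} + 0 = n^{2}$)
$w = -42$ ($w = 14 \left(0^{2} - 3\right) = 14 \left(0 - 3\right) = 14 \left(-3\right) = -42$)
$908 \left(w + 1512\right) = 908 \left(-42 + 1512\right) = 908 \cdot 1470 = 1334760$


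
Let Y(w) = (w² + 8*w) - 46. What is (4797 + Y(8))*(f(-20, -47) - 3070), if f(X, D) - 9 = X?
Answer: -15032199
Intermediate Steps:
f(X, D) = 9 + X
Y(w) = -46 + w² + 8*w
(4797 + Y(8))*(f(-20, -47) - 3070) = (4797 + (-46 + 8² + 8*8))*((9 - 20) - 3070) = (4797 + (-46 + 64 + 64))*(-11 - 3070) = (4797 + 82)*(-3081) = 4879*(-3081) = -15032199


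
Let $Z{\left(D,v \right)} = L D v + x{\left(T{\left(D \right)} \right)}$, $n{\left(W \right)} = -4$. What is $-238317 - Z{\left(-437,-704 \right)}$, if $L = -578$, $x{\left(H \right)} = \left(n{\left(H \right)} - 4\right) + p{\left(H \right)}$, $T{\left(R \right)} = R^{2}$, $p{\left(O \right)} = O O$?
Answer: $-36291576726$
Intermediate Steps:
$p{\left(O \right)} = O^{2}$
$x{\left(H \right)} = -8 + H^{2}$ ($x{\left(H \right)} = \left(-4 - 4\right) + H^{2} = -8 + H^{2}$)
$Z{\left(D,v \right)} = -8 + D^{4} - 578 D v$ ($Z{\left(D,v \right)} = - 578 D v + \left(-8 + \left(D^{2}\right)^{2}\right) = - 578 D v + \left(-8 + D^{4}\right) = -8 + D^{4} - 578 D v$)
$-238317 - Z{\left(-437,-704 \right)} = -238317 - \left(-8 + \left(-437\right)^{4} - \left(-252586\right) \left(-704\right)\right) = -238317 - \left(-8 + 36469158961 - 177820544\right) = -238317 - 36291338409 = -36291576726$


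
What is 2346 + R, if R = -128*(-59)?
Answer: 9898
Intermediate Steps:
R = 7552
2346 + R = 2346 + 7552 = 9898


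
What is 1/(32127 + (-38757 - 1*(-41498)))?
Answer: 1/34868 ≈ 2.8680e-5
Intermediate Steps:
1/(32127 + (-38757 - 1*(-41498))) = 1/(32127 + (-38757 + 41498)) = 1/(32127 + 2741) = 1/34868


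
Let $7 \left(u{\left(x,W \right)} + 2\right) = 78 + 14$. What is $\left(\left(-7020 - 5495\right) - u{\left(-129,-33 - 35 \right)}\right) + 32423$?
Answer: $\frac{139278}{7} \approx 19897.0$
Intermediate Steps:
$u{\left(x,W \right)} = \frac{78}{7}$ ($u{\left(x,W \right)} = -2 + \frac{78 + 14}{7} = -2 + \frac{1}{7} \cdot 92 = -2 + \frac{92}{7} = \frac{78}{7}$)
$\left(\left(-7020 - 5495\right) - u{\left(-129,-33 - 35 \right)}\right) + 32423 = \left(\left(-7020 - 5495\right) - \frac{78}{7}\right) + 32423 = \left(-12515 - \frac{78}{7}\right) + 32423 = - \frac{87683}{7} + 32423 = \frac{139278}{7}$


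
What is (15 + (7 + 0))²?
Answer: 484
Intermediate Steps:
(15 + (7 + 0))² = (15 + 7)² = 22² = 484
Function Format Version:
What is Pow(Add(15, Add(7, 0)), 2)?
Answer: 484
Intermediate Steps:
Pow(Add(15, Add(7, 0)), 2) = Pow(Add(15, 7), 2) = Pow(22, 2) = 484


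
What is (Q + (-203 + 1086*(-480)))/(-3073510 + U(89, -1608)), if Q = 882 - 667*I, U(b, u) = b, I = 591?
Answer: 914798/3073421 ≈ 0.29765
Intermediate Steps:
Q = -393315 (Q = 882 - 667*591 = 882 - 394197 = -393315)
(Q + (-203 + 1086*(-480)))/(-3073510 + U(89, -1608)) = (-393315 + (-203 + 1086*(-480)))/(-3073510 + 89) = (-393315 + (-203 - 521280))/(-3073421) = (-393315 - 521483)*(-1/3073421) = -914798*(-1/3073421) = 914798/3073421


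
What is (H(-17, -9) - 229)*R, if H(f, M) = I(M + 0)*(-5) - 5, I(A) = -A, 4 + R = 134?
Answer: -36270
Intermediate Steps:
R = 130 (R = -4 + 134 = 130)
H(f, M) = -5 + 5*M (H(f, M) = -(M + 0)*(-5) - 5 = -M*(-5) - 5 = 5*M - 5 = -5 + 5*M)
(H(-17, -9) - 229)*R = ((-5 + 5*(-9)) - 229)*130 = ((-5 - 45) - 229)*130 = (-50 - 229)*130 = -279*130 = -36270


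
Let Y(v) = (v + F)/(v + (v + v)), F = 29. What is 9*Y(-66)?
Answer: 37/22 ≈ 1.6818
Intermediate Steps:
Y(v) = (29 + v)/(3*v) (Y(v) = (v + 29)/(v + (v + v)) = (29 + v)/(v + 2*v) = (29 + v)/((3*v)) = (29 + v)*(1/(3*v)) = (29 + v)/(3*v))
9*Y(-66) = 9*((1/3)*(29 - 66)/(-66)) = 9*((1/3)*(-1/66)*(-37)) = 9*(37/198) = 37/22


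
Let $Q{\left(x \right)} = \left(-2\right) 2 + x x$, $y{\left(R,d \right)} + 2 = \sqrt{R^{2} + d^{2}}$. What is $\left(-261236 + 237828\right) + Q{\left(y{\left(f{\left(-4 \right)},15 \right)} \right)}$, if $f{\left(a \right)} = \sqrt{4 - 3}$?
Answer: $-23412 + \left(2 - \sqrt{226}\right)^{2} \approx -23242.0$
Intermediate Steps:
$f{\left(a \right)} = 1$ ($f{\left(a \right)} = \sqrt{1} = 1$)
$y{\left(R,d \right)} = -2 + \sqrt{R^{2} + d^{2}}$
$Q{\left(x \right)} = -4 + x^{2}$
$\left(-261236 + 237828\right) + Q{\left(y{\left(f{\left(-4 \right)},15 \right)} \right)} = \left(-261236 + 237828\right) - \left(4 - \left(-2 + \sqrt{1^{2} + 15^{2}}\right)^{2}\right) = -23408 - \left(4 - \left(-2 + \sqrt{1 + 225}\right)^{2}\right) = -23408 - \left(4 - \left(-2 + \sqrt{226}\right)^{2}\right) = -23412 + \left(-2 + \sqrt{226}\right)^{2}$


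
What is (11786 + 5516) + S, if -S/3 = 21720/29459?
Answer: 509634458/29459 ≈ 17300.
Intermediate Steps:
S = -65160/29459 ≈ -2.2119
(11786 + 5516) + S = (11786 + 5516) - 65160/29459 = 17302 - 65160/29459 = 509634458/29459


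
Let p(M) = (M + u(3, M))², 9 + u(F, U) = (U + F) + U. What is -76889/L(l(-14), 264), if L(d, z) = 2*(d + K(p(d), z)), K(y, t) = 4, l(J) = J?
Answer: 76889/20 ≈ 3844.4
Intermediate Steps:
u(F, U) = -9 + F + 2*U (u(F, U) = -9 + ((U + F) + U) = -9 + ((F + U) + U) = -9 + (F + 2*U) = -9 + F + 2*U)
p(M) = (-6 + 3*M)² (p(M) = (M + (-9 + 3 + 2*M))² = (M + (-6 + 2*M))² = (-6 + 3*M)²)
L(d, z) = 8 + 2*d (L(d, z) = 2*(d + 4) = 2*(4 + d) = 8 + 2*d)
-76889/L(l(-14), 264) = -76889/(8 + 2*(-14)) = -76889/(8 - 28) = -76889/(-20) = -76889*(-1/20) = 76889/20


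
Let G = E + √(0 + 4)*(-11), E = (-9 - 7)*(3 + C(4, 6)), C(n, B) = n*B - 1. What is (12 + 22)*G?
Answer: -14892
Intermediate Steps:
C(n, B) = -1 + B*n (C(n, B) = B*n - 1 = -1 + B*n)
E = -416 (E = (-9 - 7)*(3 + (-1 + 6*4)) = -16*(3 + (-1 + 24)) = -16*(3 + 23) = -16*26 = -416)
G = -438 (G = -416 + √(0 + 4)*(-11) = -416 + √4*(-11) = -416 + 2*(-11) = -416 - 22 = -438)
(12 + 22)*G = (12 + 22)*(-438) = 34*(-438) = -14892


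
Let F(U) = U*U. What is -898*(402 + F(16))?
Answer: -590884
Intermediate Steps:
F(U) = U²
-898*(402 + F(16)) = -898*(402 + 16²) = -898*(402 + 256) = -898*658 = -590884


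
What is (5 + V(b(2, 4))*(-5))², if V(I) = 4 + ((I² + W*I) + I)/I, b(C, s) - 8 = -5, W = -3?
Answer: 400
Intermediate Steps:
b(C, s) = 3 (b(C, s) = 8 - 5 = 3)
V(I) = 4 + (I² - 2*I)/I (V(I) = 4 + ((I² - 3*I) + I)/I = 4 + (I² - 2*I)/I)
(5 + V(b(2, 4))*(-5))² = (5 + (2 + 3)*(-5))² = (5 + 5*(-5))² = (5 - 25)² = (-20)² = 400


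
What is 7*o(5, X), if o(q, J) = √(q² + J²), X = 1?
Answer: 7*√26 ≈ 35.693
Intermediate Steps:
o(q, J) = √(J² + q²)
7*o(5, X) = 7*√(1² + 5²) = 7*√(1 + 25) = 7*√26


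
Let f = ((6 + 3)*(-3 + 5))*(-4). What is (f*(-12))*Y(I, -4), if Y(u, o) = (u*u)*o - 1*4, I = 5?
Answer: -89856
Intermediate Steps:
Y(u, o) = -4 + o*u**2 (Y(u, o) = u**2*o - 4 = o*u**2 - 4 = -4 + o*u**2)
f = -72 (f = (9*2)*(-4) = 18*(-4) = -72)
(f*(-12))*Y(I, -4) = (-72*(-12))*(-4 - 4*5**2) = 864*(-4 - 4*25) = 864*(-4 - 100) = 864*(-104) = -89856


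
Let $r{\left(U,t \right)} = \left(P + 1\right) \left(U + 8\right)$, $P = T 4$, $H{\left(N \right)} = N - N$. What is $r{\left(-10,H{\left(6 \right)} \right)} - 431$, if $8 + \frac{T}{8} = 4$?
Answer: $-177$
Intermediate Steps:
$H{\left(N \right)} = 0$
$T = -32$ ($T = -64 + 8 \cdot 4 = -64 + 32 = -32$)
$P = -128$ ($P = \left(-32\right) 4 = -128$)
$r{\left(U,t \right)} = -1016 - 127 U$ ($r{\left(U,t \right)} = \left(-128 + 1\right) \left(U + 8\right) = - 127 \left(8 + U\right) = -1016 - 127 U$)
$r{\left(-10,H{\left(6 \right)} \right)} - 431 = \left(-1016 - -1270\right) - 431 = \left(-1016 + 1270\right) - 431 = 254 - 431 = -177$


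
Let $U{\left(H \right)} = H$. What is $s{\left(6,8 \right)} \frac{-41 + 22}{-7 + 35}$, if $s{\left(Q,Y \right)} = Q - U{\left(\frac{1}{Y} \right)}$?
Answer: $- \frac{893}{224} \approx -3.9866$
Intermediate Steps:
$s{\left(Q,Y \right)} = Q - \frac{1}{Y}$
$s{\left(6,8 \right)} \frac{-41 + 22}{-7 + 35} = \left(6 - \frac{1}{8}\right) \frac{-41 + 22}{-7 + 35} = \left(6 - \frac{1}{8}\right) \left(- \frac{19}{28}\right) = \left(6 - \frac{1}{8}\right) \left(\left(-19\right) \frac{1}{28}\right) = \frac{47}{8} \left(- \frac{19}{28}\right) = - \frac{893}{224}$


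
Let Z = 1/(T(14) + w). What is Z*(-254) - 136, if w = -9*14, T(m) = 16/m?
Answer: -58543/437 ≈ -133.97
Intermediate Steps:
w = -126
Z = -7/874 (Z = 1/(16/14 - 126) = 1/(16*(1/14) - 126) = 1/(8/7 - 126) = 1/(-874/7) = -7/874 ≈ -0.0080092)
Z*(-254) - 136 = -7/874*(-254) - 136 = 889/437 - 136 = -58543/437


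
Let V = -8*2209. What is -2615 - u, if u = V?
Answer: 15057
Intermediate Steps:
V = -17672
u = -17672
-2615 - u = -2615 - 1*(-17672) = -2615 + 17672 = 15057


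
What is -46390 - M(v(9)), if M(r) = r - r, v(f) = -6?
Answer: -46390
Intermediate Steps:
M(r) = 0
-46390 - M(v(9)) = -46390 - 1*0 = -46390 + 0 = -46390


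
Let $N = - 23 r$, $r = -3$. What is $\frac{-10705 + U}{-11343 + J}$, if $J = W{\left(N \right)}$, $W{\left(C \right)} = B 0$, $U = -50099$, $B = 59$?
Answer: $\frac{20268}{3781} \approx 5.3605$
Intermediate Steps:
$N = 69$ ($N = \left(-23\right) \left(-3\right) = 69$)
$W{\left(C \right)} = 0$ ($W{\left(C \right)} = 59 \cdot 0 = 0$)
$J = 0$
$\frac{-10705 + U}{-11343 + J} = \frac{-10705 - 50099}{-11343 + 0} = - \frac{60804}{-11343} = \left(-60804\right) \left(- \frac{1}{11343}\right) = \frac{20268}{3781}$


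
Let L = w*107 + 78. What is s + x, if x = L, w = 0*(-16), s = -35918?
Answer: -35840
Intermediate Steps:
w = 0
L = 78 (L = 0*107 + 78 = 0 + 78 = 78)
x = 78
s + x = -35918 + 78 = -35840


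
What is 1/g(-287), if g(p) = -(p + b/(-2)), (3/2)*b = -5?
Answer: 3/856 ≈ 0.0035047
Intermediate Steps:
b = -10/3 (b = (⅔)*(-5) = -10/3 ≈ -3.3333)
g(p) = -5/3 - p (g(p) = -(p - 10/3/(-2)) = -(p - 10/3*(-½)) = -(p + 5/3) = -(5/3 + p) = -5/3 - p)
1/g(-287) = 1/(-5/3 - 1*(-287)) = 1/(-5/3 + 287) = 1/(856/3) = 3/856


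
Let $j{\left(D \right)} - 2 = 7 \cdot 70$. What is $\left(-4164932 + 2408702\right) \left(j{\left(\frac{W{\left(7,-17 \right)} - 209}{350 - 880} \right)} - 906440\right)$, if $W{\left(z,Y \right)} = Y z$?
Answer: $1591053056040$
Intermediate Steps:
$j{\left(D \right)} = 492$ ($j{\left(D \right)} = 2 + 7 \cdot 70 = 2 + 490 = 492$)
$\left(-4164932 + 2408702\right) \left(j{\left(\frac{W{\left(7,-17 \right)} - 209}{350 - 880} \right)} - 906440\right) = \left(-4164932 + 2408702\right) \left(492 - 906440\right) = \left(-1756230\right) \left(-905948\right) = 1591053056040$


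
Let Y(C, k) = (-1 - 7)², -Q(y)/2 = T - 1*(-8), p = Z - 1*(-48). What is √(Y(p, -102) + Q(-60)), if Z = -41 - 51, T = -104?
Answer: 16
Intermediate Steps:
Z = -92
p = -44 (p = -92 - 1*(-48) = -92 + 48 = -44)
Q(y) = 192 (Q(y) = -2*(-104 - 1*(-8)) = -2*(-104 + 8) = -2*(-96) = 192)
Y(C, k) = 64 (Y(C, k) = (-8)² = 64)
√(Y(p, -102) + Q(-60)) = √(64 + 192) = √256 = 16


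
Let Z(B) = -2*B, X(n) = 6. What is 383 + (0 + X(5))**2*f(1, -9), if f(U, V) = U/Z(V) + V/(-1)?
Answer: 709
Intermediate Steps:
f(U, V) = -V - U/(2*V) (f(U, V) = U/((-2*V)) + V/(-1) = U*(-1/(2*V)) + V*(-1) = -U/(2*V) - V = -V - U/(2*V))
383 + (0 + X(5))**2*f(1, -9) = 383 + (0 + 6)**2*(-1*(-9) - 1/2*1/(-9)) = 383 + 6**2*(9 - 1/2*1*(-1/9)) = 383 + 36*(9 + 1/18) = 383 + 36*(163/18) = 383 + 326 = 709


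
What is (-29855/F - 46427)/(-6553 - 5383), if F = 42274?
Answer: 1962684853/504582464 ≈ 3.8897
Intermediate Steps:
(-29855/F - 46427)/(-6553 - 5383) = (-29855/42274 - 46427)/(-6553 - 5383) = (-29855*1/42274 - 46427)/(-11936) = (-29855/42274 - 46427)*(-1/11936) = -1962684853/42274*(-1/11936) = 1962684853/504582464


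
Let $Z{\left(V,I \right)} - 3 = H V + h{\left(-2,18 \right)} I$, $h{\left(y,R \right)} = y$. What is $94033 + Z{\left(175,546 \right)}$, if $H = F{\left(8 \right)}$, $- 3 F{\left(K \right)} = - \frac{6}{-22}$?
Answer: $\frac{1022209}{11} \approx 92928.0$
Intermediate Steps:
$F{\left(K \right)} = - \frac{1}{11}$ ($F{\left(K \right)} = - \frac{\left(-6\right) \frac{1}{-22}}{3} = - \frac{\left(-6\right) \left(- \frac{1}{22}\right)}{3} = \left(- \frac{1}{3}\right) \frac{3}{11} = - \frac{1}{11}$)
$H = - \frac{1}{11} \approx -0.090909$
$Z{\left(V,I \right)} = 3 - 2 I - \frac{V}{11}$ ($Z{\left(V,I \right)} = 3 - \left(2 I + \frac{V}{11}\right) = 3 - 2 I - \frac{V}{11}$)
$94033 + Z{\left(175,546 \right)} = 94033 - \frac{12154}{11} = \frac{1022209}{11}$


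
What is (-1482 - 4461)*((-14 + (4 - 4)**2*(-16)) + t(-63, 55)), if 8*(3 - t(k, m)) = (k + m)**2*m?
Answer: 2680293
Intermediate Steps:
t(k, m) = 3 - m*(k + m)**2/8 (t(k, m) = 3 - (k + m)**2*m/8 = 3 - m*(k + m)**2/8)
(-1482 - 4461)*((-14 + (4 - 4)**2*(-16)) + t(-63, 55)) = (-1482 - 4461)*((-14 + (4 - 4)**2*(-16)) + (3 - 1/8*55*(-63 + 55)**2)) = -5943*((-14 + 0**2*(-16)) + (3 - 1/8*55*(-8)**2)) = -5943*((-14 + 0*(-16)) + (3 - 1/8*55*64)) = -5943*((-14 + 0) + (3 - 440)) = -5943*(-14 - 437) = -5943*(-451) = 2680293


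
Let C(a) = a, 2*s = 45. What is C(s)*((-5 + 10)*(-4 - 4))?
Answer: -900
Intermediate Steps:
s = 45/2 (s = (½)*45 = 45/2 ≈ 22.500)
C(s)*((-5 + 10)*(-4 - 4)) = 45*((-5 + 10)*(-4 - 4))/2 = 45*(5*(-8))/2 = (45/2)*(-40) = -900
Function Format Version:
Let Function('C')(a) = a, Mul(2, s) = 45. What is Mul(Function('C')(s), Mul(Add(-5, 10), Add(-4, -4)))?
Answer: -900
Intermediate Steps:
s = Rational(45, 2) (s = Mul(Rational(1, 2), 45) = Rational(45, 2) ≈ 22.500)
Mul(Function('C')(s), Mul(Add(-5, 10), Add(-4, -4))) = Mul(Rational(45, 2), Mul(Add(-5, 10), Add(-4, -4))) = Mul(Rational(45, 2), Mul(5, -8)) = Mul(Rational(45, 2), -40) = -900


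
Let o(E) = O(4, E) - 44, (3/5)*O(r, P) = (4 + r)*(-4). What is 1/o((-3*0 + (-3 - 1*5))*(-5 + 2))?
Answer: -3/292 ≈ -0.010274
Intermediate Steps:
O(r, P) = -80/3 - 20*r/3 (O(r, P) = 5*((4 + r)*(-4))/3 = 5*(-16 - 4*r)/3 = -80/3 - 20*r/3)
o(E) = -292/3 (o(E) = (-80/3 - 20/3*4) - 44 = (-80/3 - 80/3) - 44 = -160/3 - 44 = -292/3)
1/o((-3*0 + (-3 - 1*5))*(-5 + 2)) = 1/(-292/3) = -3/292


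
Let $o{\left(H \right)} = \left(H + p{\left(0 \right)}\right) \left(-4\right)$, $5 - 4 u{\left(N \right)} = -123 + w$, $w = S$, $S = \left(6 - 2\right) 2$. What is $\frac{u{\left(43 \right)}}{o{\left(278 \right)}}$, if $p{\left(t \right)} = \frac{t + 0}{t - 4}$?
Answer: $- \frac{15}{556} \approx -0.026978$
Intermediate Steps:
$S = 8$ ($S = 4 \cdot 2 = 8$)
$w = 8$
$p{\left(t \right)} = \frac{t}{-4 + t}$
$u{\left(N \right)} = 30$ ($u{\left(N \right)} = \frac{5}{4} - \frac{-123 + 8}{4} = \frac{5}{4} - - \frac{115}{4} = \frac{5}{4} + \frac{115}{4} = 30$)
$o{\left(H \right)} = - 4 H$ ($o{\left(H \right)} = \left(H + \frac{0}{-4 + 0}\right) \left(-4\right) = \left(H + \frac{0}{-4}\right) \left(-4\right) = \left(H + 0 \left(- \frac{1}{4}\right)\right) \left(-4\right) = \left(H + 0\right) \left(-4\right) = H \left(-4\right) = - 4 H$)
$\frac{u{\left(43 \right)}}{o{\left(278 \right)}} = \frac{30}{\left(-4\right) 278} = \frac{30}{-1112} = 30 \left(- \frac{1}{1112}\right) = - \frac{15}{556}$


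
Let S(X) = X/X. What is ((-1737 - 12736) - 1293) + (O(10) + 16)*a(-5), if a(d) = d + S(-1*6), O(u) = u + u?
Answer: -15910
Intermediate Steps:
S(X) = 1
O(u) = 2*u
a(d) = 1 + d (a(d) = d + 1 = 1 + d)
((-1737 - 12736) - 1293) + (O(10) + 16)*a(-5) = ((-1737 - 12736) - 1293) + (2*10 + 16)*(1 - 5) = (-14473 - 1293) + (20 + 16)*(-4) = -15766 + 36*(-4) = -15766 - 144 = -15910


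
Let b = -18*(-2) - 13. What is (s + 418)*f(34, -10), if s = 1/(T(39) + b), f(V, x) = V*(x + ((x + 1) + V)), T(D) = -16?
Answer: 1492770/7 ≈ 2.1325e+5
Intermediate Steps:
b = 23 (b = 36 - 13 = 23)
f(V, x) = V*(1 + V + 2*x) (f(V, x) = V*(x + ((1 + x) + V)) = V*(x + (1 + V + x)) = V*(1 + V + 2*x))
s = 1/7 (s = 1/(-16 + 23) = 1/7 ≈ 0.14286)
(s + 418)*f(34, -10) = (1/7 + 418)*(34*(1 + 34 + 2*(-10))) = 2927*(34*(1 + 34 - 20))/7 = 2927*(34*15)/7 = (2927/7)*510 = 1492770/7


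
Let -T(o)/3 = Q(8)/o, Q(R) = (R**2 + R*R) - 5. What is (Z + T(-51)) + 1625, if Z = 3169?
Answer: 81621/17 ≈ 4801.2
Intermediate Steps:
Q(R) = -5 + 2*R**2 (Q(R) = (R**2 + R**2) - 5 = 2*R**2 - 5 = -5 + 2*R**2)
T(o) = -369/o (T(o) = -3*(-5 + 2*8**2)/o = -3*(-5 + 2*64)/o = -3*(-5 + 128)/o = -369/o)
(Z + T(-51)) + 1625 = (3169 - 369/(-51)) + 1625 = (3169 - 369*(-1/51)) + 1625 = (3169 + 123/17) + 1625 = 53996/17 + 1625 = 81621/17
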